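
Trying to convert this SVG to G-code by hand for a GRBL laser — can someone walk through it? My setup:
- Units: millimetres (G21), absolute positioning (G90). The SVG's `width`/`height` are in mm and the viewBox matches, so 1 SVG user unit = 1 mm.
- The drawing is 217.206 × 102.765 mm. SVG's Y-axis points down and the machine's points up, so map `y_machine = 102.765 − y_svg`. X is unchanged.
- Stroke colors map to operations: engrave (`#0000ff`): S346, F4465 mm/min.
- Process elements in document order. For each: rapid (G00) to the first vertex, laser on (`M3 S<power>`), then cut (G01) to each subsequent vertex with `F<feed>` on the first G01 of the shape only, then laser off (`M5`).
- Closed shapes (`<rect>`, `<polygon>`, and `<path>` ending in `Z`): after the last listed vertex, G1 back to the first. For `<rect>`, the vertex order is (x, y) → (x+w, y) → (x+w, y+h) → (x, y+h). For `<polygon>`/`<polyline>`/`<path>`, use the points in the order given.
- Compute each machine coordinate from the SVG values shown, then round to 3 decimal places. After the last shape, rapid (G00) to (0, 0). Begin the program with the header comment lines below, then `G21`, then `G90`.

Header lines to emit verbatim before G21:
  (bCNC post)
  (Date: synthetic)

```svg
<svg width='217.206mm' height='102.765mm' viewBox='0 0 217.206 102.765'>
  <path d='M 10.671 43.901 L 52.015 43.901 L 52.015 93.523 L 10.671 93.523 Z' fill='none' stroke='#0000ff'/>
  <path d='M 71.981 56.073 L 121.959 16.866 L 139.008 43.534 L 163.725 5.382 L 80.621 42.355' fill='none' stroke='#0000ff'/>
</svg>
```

viewBox `0 0 217.206 102.765` with mm width/height → 1 unit = 1 mm. Flip: y_m = 102.765 − y_svg.

**Shape 1** — `<path>` rectangle, stroke `#0000ff` → engrave (S346, F4465). Machine vertices: (10.671,58.864) → (52.015,58.864) → (52.015,9.242) → (10.671,9.242) → (10.671,58.864). Closed: final G1 returns to the first vertex.

**Shape 2** — `<path>` open polyline, stroke `#0000ff` → engrave (S346, F4465). Machine vertices: (71.981,46.692) → (121.959,85.899) → (139.008,59.231) → (163.725,97.383) → (80.621,60.410). Open path.

(bCNC post)
(Date: synthetic)
G21
G90
G00 X10.671 Y58.864
M3 S346
G01 X52.015 Y58.864 F4465
G01 X52.015 Y9.242
G01 X10.671 Y9.242
G01 X10.671 Y58.864
M5
G00 X71.981 Y46.692
M3 S346
G01 X121.959 Y85.899 F4465
G01 X139.008 Y59.231
G01 X163.725 Y97.383
G01 X80.621 Y60.410
M5
G00 X0.000 Y0.000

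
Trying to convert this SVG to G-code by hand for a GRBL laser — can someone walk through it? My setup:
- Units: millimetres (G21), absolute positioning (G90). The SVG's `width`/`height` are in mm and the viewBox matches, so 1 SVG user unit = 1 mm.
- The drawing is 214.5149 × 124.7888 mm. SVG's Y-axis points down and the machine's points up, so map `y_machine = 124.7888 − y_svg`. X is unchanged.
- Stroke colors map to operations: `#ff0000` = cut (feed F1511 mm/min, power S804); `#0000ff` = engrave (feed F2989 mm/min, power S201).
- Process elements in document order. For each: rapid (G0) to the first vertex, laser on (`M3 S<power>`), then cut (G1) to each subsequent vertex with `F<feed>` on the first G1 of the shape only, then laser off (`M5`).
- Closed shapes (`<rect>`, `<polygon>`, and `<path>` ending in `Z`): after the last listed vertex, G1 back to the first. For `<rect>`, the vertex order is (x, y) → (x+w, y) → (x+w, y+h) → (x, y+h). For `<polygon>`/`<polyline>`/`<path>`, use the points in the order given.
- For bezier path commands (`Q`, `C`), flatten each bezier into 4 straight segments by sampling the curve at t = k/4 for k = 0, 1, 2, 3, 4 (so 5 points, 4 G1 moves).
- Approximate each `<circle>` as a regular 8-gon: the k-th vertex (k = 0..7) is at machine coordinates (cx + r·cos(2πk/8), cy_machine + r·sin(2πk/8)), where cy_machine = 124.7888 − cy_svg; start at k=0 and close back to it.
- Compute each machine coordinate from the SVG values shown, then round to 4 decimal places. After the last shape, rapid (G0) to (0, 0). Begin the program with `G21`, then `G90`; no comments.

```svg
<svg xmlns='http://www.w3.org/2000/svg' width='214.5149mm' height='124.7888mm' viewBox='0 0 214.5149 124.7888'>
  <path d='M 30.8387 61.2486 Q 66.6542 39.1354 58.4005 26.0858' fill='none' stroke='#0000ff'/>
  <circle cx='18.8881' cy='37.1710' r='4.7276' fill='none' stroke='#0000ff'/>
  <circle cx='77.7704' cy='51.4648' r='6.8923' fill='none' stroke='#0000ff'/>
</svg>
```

G21
G90
G0 X30.8387 Y63.5402
M3 S201
G1 X45.9921 Y74.0303 F2989
G1 X55.6369 Y83.3875
G1 X59.7730 Y91.6117
G1 X58.4005 Y98.7030
M5
G0 X23.6157 Y87.6178
M3 S201
G1 X22.2310 Y90.9607 F2989
G1 X18.8881 Y92.3454
G1 X15.5452 Y90.9607
G1 X14.1605 Y87.6178
G1 X15.5452 Y84.2749
G1 X18.8881 Y82.8902
G1 X22.2310 Y84.2749
G1 X23.6157 Y87.6178
M5
G0 X84.6627 Y73.3240
M3 S201
G1 X82.6440 Y78.1976 F2989
G1 X77.7704 Y80.2163
G1 X72.8968 Y78.1976
G1 X70.8781 Y73.3240
G1 X72.8968 Y68.4504
G1 X77.7704 Y66.4317
G1 X82.6440 Y68.4504
G1 X84.6627 Y73.3240
M5
G0 X0.0000 Y0.0000

Since the viewBox matches the mm dimensions, user units are millimetres directly. The only transform is the Y-flip y_m = 124.7888 − y_svg.

Shape 1 is a quadratic bezier drawn with `<path>`. Its stroke #0000ff means engrave at S201, F2989. After flipping Y the toolpath is (30.8387,63.5402) → (45.9921,74.0303) → (55.6369,83.3875) → (59.7730,91.6117) → (58.4005,98.7030).

Shape 2 is a circle drawn with `<circle>`. Its stroke #0000ff means engrave at S201, F2989. After flipping Y the toolpath is (23.6157,87.6178) → (22.2310,90.9607) → (18.8881,92.3454) → (15.5452,90.9607) → (14.1605,87.6178) → (15.5452,84.2749) → (18.8881,82.8902) → (22.2310,84.2749) → (23.6157,87.6178), returning to the start.

Shape 3 is a circle drawn with `<circle>`. Its stroke #0000ff means engrave at S201, F2989. After flipping Y the toolpath is (84.6627,73.3240) → (82.6440,78.1976) → (77.7704,80.2163) → (72.8968,78.1976) → (70.8781,73.3240) → (72.8968,68.4504) → (77.7704,66.4317) → (82.6440,68.4504) → (84.6627,73.3240), returning to the start.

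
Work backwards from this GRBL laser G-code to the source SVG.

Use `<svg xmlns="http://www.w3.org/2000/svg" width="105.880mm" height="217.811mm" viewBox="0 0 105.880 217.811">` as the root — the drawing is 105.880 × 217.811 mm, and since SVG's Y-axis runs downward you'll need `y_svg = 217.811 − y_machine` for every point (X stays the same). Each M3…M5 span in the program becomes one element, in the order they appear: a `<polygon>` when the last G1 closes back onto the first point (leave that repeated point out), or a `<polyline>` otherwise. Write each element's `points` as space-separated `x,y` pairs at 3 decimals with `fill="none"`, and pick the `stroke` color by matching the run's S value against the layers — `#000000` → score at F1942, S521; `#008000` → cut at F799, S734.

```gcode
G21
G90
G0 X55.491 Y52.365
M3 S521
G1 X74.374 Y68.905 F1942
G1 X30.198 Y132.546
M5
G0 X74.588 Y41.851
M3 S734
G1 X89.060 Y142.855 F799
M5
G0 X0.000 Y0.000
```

<svg xmlns="http://www.w3.org/2000/svg" width="105.880mm" height="217.811mm" viewBox="0 0 105.880 217.811">
  <polyline points="55.491,165.446 74.374,148.906 30.198,85.265" fill="none" stroke="#000000"/>
  <polyline points="74.588,175.960 89.060,74.956" fill="none" stroke="#008000"/>
</svg>

Each laser-on run becomes one SVG element. Flip Y back into SVG space with y_svg = 217.811 − y_machine.

Run 1: S521 ⇒ score layer `#000000`. The run is open, so emit a `<polyline>` with points (Y-flipped): 55.491,165.446 74.374,148.906 30.198,85.265.

Run 2: power S734 maps to stroke `#008000` (cut). The run is open, so emit a `<polyline>` with points (Y-flipped): 74.588,175.960 89.060,74.956.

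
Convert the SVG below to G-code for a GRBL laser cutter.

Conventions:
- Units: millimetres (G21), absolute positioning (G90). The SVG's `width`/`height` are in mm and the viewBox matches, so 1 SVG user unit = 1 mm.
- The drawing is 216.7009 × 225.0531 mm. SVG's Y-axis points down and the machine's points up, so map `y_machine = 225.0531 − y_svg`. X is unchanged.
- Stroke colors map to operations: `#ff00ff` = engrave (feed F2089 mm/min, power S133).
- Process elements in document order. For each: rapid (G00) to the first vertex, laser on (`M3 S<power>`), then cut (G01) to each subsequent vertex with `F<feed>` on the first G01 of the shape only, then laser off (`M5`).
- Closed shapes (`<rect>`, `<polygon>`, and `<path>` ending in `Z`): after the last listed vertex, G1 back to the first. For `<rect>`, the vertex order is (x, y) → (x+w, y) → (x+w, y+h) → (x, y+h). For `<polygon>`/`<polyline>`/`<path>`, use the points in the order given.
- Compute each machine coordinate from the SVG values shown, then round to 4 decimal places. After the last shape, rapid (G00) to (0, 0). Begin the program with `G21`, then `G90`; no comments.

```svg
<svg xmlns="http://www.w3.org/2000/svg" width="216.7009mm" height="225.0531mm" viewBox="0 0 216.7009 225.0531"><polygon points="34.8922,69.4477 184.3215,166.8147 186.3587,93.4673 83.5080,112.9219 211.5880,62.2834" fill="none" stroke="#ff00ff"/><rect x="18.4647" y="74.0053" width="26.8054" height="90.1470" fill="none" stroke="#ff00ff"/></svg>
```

1 u = 1 mm; y_m = 225.0531 − y.

[1] `<polygon>` closed polygon, #ff00ff→engrave S133 F2089: (34.8922,155.6054) → (184.3215,58.2384) → (186.3587,131.5858) → (83.5080,112.1312) → (211.5880,162.7697) → (34.8922,155.6054) (closed)

[2] `<rect>` rectangle, #ff00ff→engrave S133 F2089: (18.4647,151.0478) → (45.2701,151.0478) → (45.2701,60.9008) → (18.4647,60.9008) → (18.4647,151.0478) (closed)

G21
G90
G00 X34.8922 Y155.6054
M3 S133
G01 X184.3215 Y58.2384 F2089
G01 X186.3587 Y131.5858
G01 X83.5080 Y112.1312
G01 X211.5880 Y162.7697
G01 X34.8922 Y155.6054
M5
G00 X18.4647 Y151.0478
M3 S133
G01 X45.2701 Y151.0478 F2089
G01 X45.2701 Y60.9008
G01 X18.4647 Y60.9008
G01 X18.4647 Y151.0478
M5
G00 X0.0000 Y0.0000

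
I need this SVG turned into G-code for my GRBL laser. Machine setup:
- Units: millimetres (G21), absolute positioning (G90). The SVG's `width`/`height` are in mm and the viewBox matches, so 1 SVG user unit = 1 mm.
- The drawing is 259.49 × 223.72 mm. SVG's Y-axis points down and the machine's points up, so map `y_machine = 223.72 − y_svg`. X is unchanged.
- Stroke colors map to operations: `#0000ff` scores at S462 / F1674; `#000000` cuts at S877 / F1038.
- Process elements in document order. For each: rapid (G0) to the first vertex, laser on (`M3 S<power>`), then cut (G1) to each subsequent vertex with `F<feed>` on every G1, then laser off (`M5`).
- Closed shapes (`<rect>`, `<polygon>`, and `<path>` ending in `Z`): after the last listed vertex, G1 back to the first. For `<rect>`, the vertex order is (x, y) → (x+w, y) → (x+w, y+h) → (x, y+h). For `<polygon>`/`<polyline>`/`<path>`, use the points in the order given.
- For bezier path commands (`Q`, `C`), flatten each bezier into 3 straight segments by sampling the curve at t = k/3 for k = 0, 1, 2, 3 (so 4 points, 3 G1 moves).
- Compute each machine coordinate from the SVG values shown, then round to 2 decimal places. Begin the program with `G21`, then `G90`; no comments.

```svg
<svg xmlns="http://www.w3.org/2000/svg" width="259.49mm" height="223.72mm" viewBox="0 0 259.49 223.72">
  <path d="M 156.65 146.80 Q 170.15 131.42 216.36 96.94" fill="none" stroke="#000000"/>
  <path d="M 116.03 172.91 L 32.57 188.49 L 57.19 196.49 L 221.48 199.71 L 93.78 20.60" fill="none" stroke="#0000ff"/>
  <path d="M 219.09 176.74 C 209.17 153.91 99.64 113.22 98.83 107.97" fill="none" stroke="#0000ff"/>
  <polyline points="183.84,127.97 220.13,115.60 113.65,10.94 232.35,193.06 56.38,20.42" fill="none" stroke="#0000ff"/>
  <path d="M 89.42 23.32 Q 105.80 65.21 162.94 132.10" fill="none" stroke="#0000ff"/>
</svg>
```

G21
G90
G0 X156.65 Y76.92
M3 S877
G1 X169.28 Y89.30 F1038
G1 X189.19 Y105.92 F1038
G1 X216.36 Y126.78 F1038
M5
G0 X116.03 Y50.81
M3 S462
G1 X32.57 Y35.23 F1674
G1 X57.19 Y27.23 F1674
G1 X221.48 Y24.01 F1674
G1 X93.78 Y203.12 F1674
M5
G0 X219.09 Y46.98
M3 S462
G1 X183.68 Y73.79 F1674
G1 X128.16 Y100.66 F1674
G1 X98.83 Y115.75 F1674
M5
G0 X183.84 Y95.75
M3 S462
G1 X220.13 Y108.12 F1674
G1 X113.65 Y212.78 F1674
G1 X232.35 Y30.66 F1674
G1 X56.38 Y203.30 F1674
M5
G0 X89.42 Y200.40
M3 S462
G1 X104.87 Y169.70 F1674
G1 X129.38 Y133.44 F1674
G1 X162.94 Y91.62 F1674
M5

viewBox `0 0 259.49 223.72` with mm width/height → 1 unit = 1 mm. Flip: y_m = 223.72 − y_svg.

**Shape 1** — `<path>` quadratic bezier, stroke `#000000` → cut (S877, F1038). Control points (SVG): P0=(156.65,146.80), P1=(170.15,131.42), P2=(216.36,96.94); sampled at t=k/3. Machine vertices: (156.65,76.92) → (169.28,89.30) → (189.19,105.92) → (216.36,126.78). Open path.

**Shape 2** — `<path>` open polyline, stroke `#0000ff` → score (S462, F1674). Machine vertices: (116.03,50.81) → (32.57,35.23) → (57.19,27.23) → (221.48,24.01) → (93.78,203.12). Open path.

**Shape 3** — `<path>` cubic bezier, stroke `#0000ff` → score (S462, F1674). Control points (SVG): P0=(219.09,176.74), P1=(209.17,153.91), P2=(99.64,113.22), P3=(98.83,107.97); sampled at t=k/3. Machine vertices: (219.09,46.98) → (183.68,73.79) → (128.16,100.66) → (98.83,115.75). Open path.

**Shape 4** — `<polyline>` open polyline, stroke `#0000ff` → score (S462, F1674). Machine vertices: (183.84,95.75) → (220.13,108.12) → (113.65,212.78) → (232.35,30.66) → (56.38,203.30). Open path.

**Shape 5** — `<path>` quadratic bezier, stroke `#0000ff` → score (S462, F1674). Control points (SVG): P0=(89.42,23.32), P1=(105.80,65.21), P2=(162.94,132.10); sampled at t=k/3. Machine vertices: (89.42,200.40) → (104.87,169.70) → (129.38,133.44) → (162.94,91.62). Open path.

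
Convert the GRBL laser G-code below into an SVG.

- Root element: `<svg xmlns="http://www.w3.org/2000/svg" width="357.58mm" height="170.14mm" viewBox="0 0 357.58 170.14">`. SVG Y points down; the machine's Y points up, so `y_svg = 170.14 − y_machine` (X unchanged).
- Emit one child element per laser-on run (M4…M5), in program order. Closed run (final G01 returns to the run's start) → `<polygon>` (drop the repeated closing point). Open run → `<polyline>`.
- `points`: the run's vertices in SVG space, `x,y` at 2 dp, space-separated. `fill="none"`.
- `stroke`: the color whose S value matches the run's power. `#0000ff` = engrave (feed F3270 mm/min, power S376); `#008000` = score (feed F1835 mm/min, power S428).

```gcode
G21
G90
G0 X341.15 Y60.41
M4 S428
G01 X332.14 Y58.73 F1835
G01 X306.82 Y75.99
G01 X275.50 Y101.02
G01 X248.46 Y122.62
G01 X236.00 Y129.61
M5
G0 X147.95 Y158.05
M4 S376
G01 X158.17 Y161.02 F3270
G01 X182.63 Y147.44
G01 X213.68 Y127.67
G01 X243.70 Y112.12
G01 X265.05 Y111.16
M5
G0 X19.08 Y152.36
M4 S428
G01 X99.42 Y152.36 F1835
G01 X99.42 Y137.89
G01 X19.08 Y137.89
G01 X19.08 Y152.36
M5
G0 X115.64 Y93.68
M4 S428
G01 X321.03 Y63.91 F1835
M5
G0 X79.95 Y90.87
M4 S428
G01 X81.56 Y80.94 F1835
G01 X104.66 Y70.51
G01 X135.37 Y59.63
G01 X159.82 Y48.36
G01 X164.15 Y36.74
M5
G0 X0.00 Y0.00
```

y_svg = 170.14 − y_m.

[1] S428→`#008000` (score); open run; points: 341.15,109.73 332.14,111.41 306.82,94.15 275.50,69.12 248.46,47.52 236.00,40.53

[2] S376→`#0000ff` (engrave); open run; points: 147.95,12.09 158.17,9.12 182.63,22.70 213.68,42.47 243.70,58.02 265.05,58.98

[3] S428→`#008000` (score); closed run; points: 19.08,17.78 99.42,17.78 99.42,32.25 19.08,32.25

[4] S428→`#008000` (score); open run; points: 115.64,76.46 321.03,106.23

[5] S428→`#008000` (score); open run; points: 79.95,79.27 81.56,89.20 104.66,99.63 135.37,110.51 159.82,121.78 164.15,133.40

<svg xmlns="http://www.w3.org/2000/svg" width="357.58mm" height="170.14mm" viewBox="0 0 357.58 170.14">
  <polyline points="341.15,109.73 332.14,111.41 306.82,94.15 275.50,69.12 248.46,47.52 236.00,40.53" fill="none" stroke="#008000"/>
  <polyline points="147.95,12.09 158.17,9.12 182.63,22.70 213.68,42.47 243.70,58.02 265.05,58.98" fill="none" stroke="#0000ff"/>
  <polygon points="19.08,17.78 99.42,17.78 99.42,32.25 19.08,32.25" fill="none" stroke="#008000"/>
  <polyline points="115.64,76.46 321.03,106.23" fill="none" stroke="#008000"/>
  <polyline points="79.95,79.27 81.56,89.20 104.66,99.63 135.37,110.51 159.82,121.78 164.15,133.40" fill="none" stroke="#008000"/>
</svg>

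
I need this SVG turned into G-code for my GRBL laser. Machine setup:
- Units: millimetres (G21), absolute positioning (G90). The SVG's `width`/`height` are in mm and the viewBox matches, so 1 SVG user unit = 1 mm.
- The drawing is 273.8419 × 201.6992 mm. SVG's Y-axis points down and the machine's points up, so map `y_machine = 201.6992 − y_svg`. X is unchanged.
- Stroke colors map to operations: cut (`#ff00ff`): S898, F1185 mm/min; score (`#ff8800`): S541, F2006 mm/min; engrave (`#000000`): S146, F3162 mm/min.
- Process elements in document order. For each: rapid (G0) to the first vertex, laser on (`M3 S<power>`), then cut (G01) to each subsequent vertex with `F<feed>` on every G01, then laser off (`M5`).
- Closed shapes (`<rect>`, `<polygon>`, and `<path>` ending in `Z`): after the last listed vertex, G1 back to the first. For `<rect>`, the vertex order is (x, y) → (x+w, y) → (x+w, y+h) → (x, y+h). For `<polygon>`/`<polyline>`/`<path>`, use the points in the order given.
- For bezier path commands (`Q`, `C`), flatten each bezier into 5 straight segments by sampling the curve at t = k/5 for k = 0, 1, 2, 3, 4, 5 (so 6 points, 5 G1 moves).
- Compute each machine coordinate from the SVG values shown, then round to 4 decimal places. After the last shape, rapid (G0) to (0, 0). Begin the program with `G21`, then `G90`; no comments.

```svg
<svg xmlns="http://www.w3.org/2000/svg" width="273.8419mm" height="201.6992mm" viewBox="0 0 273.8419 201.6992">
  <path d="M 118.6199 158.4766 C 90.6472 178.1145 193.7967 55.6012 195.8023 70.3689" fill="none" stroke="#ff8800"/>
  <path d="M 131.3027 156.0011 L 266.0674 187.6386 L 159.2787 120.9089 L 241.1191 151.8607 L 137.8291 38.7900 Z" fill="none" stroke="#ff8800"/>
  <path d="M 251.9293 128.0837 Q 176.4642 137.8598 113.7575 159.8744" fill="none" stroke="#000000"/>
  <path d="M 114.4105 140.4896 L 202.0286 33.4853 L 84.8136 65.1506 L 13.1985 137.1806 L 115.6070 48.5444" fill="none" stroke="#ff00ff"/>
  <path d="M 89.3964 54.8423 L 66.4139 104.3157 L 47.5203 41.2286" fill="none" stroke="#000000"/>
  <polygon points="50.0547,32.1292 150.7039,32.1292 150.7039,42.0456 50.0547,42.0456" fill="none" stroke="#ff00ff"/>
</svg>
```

G21
G90
G0 X118.6199 Y43.2226
M3 S541
G01 X115.7128 Y46.2625 F2006
G01 X133.1263 Y70.0060 F2006
G01 X159.7115 Y101.0403 F2006
G01 X184.3198 Y125.9527 F2006
G01 X195.8023 Y131.3303 F2006
M5
G0 X131.3027 Y45.6981
M3 S541
G01 X266.0674 Y14.0606 F2006
G01 X159.2787 Y80.7903 F2006
G01 X241.1191 Y49.8385 F2006
G01 X137.8291 Y162.9092 F2006
G01 X131.3027 Y45.6981 F2006
M5
G0 X251.9293 Y73.6155
M3 S146
G01 X222.2536 Y69.2155 F3162
G01 X193.5986 Y63.8365 F3162
G01 X165.9642 Y57.4783 F3162
G01 X139.3505 Y50.1411 F3162
G01 X113.7575 Y41.8248 F3162
M5
G0 X114.4105 Y61.2096
M3 S898
G01 X202.0286 Y168.2139 F1185
G01 X84.8136 Y136.5486 F1185
G01 X13.1985 Y64.5186 F1185
G01 X115.6070 Y153.1548 F1185
M5
G0 X89.3964 Y146.8569
M3 S146
G01 X66.4139 Y97.3835 F3162
G01 X47.5203 Y160.4706 F3162
M5
G0 X50.0547 Y169.5700
M3 S898
G01 X150.7039 Y169.5700 F1185
G01 X150.7039 Y159.6536 F1185
G01 X50.0547 Y159.6536 F1185
G01 X50.0547 Y169.5700 F1185
M5
G0 X0.0000 Y0.0000

Since the viewBox matches the mm dimensions, user units are millimetres directly. The only transform is the Y-flip y_m = 201.6992 − y_svg.

Shape 1 is a cubic bezier drawn with `<path>`. Its stroke #ff8800 means score at S541, F2006. After flipping Y the toolpath is (118.6199,43.2226) → (115.7128,46.2625) → (133.1263,70.0060) → (159.7115,101.0403) → (184.3198,125.9527) → (195.8023,131.3303).

Shape 2 is a closed polygon drawn with `<path>`. Its stroke #ff8800 means score at S541, F2006. After flipping Y the toolpath is (131.3027,45.6981) → (266.0674,14.0606) → (159.2787,80.7903) → (241.1191,49.8385) → (137.8291,162.9092) → (131.3027,45.6981), returning to the start.

Shape 3 is a quadratic bezier drawn with `<path>`. Its stroke #000000 means engrave at S146, F3162. After flipping Y the toolpath is (251.9293,73.6155) → (222.2536,69.2155) → (193.5986,63.8365) → (165.9642,57.4783) → (139.3505,50.1411) → (113.7575,41.8248).

Shape 4 is a open polyline drawn with `<path>`. Its stroke #ff00ff means cut at S898, F1185. After flipping Y the toolpath is (114.4105,61.2096) → (202.0286,168.2139) → (84.8136,136.5486) → (13.1985,64.5186) → (115.6070,153.1548).

Shape 5 is a open polyline drawn with `<path>`. Its stroke #000000 means engrave at S146, F3162. After flipping Y the toolpath is (89.3964,146.8569) → (66.4139,97.3835) → (47.5203,160.4706).

Shape 6 is a rectangle drawn with `<polygon>`. Its stroke #ff00ff means cut at S898, F1185. After flipping Y the toolpath is (50.0547,169.5700) → (150.7039,169.5700) → (150.7039,159.6536) → (50.0547,159.6536) → (50.0547,169.5700), returning to the start.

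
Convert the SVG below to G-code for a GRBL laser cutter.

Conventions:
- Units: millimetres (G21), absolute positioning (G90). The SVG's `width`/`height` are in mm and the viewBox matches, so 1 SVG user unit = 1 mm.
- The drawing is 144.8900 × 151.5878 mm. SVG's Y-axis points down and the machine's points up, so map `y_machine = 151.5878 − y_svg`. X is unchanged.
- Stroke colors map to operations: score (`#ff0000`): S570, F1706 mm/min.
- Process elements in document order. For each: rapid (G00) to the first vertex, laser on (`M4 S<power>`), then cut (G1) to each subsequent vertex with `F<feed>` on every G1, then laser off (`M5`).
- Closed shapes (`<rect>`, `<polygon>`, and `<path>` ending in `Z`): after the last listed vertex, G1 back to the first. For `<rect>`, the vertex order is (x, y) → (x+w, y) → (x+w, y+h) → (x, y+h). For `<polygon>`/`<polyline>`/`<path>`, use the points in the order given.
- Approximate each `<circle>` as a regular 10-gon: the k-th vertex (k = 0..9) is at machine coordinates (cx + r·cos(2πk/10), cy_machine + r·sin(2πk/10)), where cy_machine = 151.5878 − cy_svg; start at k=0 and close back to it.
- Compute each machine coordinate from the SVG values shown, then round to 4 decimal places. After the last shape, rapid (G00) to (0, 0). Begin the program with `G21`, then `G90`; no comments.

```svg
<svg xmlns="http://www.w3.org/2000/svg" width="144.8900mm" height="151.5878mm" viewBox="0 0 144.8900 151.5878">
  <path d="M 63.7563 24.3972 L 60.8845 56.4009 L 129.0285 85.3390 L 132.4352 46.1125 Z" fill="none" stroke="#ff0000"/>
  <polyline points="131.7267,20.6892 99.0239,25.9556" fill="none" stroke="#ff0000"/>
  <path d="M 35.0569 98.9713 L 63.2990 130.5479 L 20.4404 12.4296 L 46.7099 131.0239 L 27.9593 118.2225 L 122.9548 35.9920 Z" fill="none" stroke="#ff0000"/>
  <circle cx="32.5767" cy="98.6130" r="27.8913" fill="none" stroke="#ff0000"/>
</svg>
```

Since the viewBox matches the mm dimensions, user units are millimetres directly. The only transform is the Y-flip y_m = 151.5878 − y_svg.

Shape 1 is a closed polygon drawn with `<path>`. Its stroke #ff0000 means score at S570, F1706. After flipping Y the toolpath is (63.7563,127.1906) → (60.8845,95.1869) → (129.0285,66.2488) → (132.4352,105.4753) → (63.7563,127.1906), returning to the start.

Shape 2 is a line segment drawn with `<polyline>`. Its stroke #ff0000 means score at S570, F1706. After flipping Y the toolpath is (131.7267,130.8986) → (99.0239,125.6322).

Shape 3 is a closed polygon drawn with `<path>`. Its stroke #ff0000 means score at S570, F1706. After flipping Y the toolpath is (35.0569,52.6165) → (63.2990,21.0399) → (20.4404,139.1582) → (46.7099,20.5639) → (27.9593,33.3653) → (122.9548,115.5958) → (35.0569,52.6165), returning to the start.

Shape 4 is a circle drawn with `<circle>`. Its stroke #ff0000 means score at S570, F1706. After flipping Y the toolpath is (60.4680,52.9748) → (55.1412,69.3689) → (41.1956,79.5010) → (23.9578,79.5010) → (10.0122,69.3689) → (4.6854,52.9748) → (10.0122,36.5807) → (23.9578,26.4486) → (41.1956,26.4486) → (55.1412,36.5807) → (60.4680,52.9748), returning to the start.

G21
G90
G00 X63.7563 Y127.1906
M4 S570
G1 X60.8845 Y95.1869 F1706
G1 X129.0285 Y66.2488 F1706
G1 X132.4352 Y105.4753 F1706
G1 X63.7563 Y127.1906 F1706
M5
G00 X131.7267 Y130.8986
M4 S570
G1 X99.0239 Y125.6322 F1706
M5
G00 X35.0569 Y52.6165
M4 S570
G1 X63.2990 Y21.0399 F1706
G1 X20.4404 Y139.1582 F1706
G1 X46.7099 Y20.5639 F1706
G1 X27.9593 Y33.3653 F1706
G1 X122.9548 Y115.5958 F1706
G1 X35.0569 Y52.6165 F1706
M5
G00 X60.4680 Y52.9748
M4 S570
G1 X55.1412 Y69.3689 F1706
G1 X41.1956 Y79.5010 F1706
G1 X23.9578 Y79.5010 F1706
G1 X10.0122 Y69.3689 F1706
G1 X4.6854 Y52.9748 F1706
G1 X10.0122 Y36.5807 F1706
G1 X23.9578 Y26.4486 F1706
G1 X41.1956 Y26.4486 F1706
G1 X55.1412 Y36.5807 F1706
G1 X60.4680 Y52.9748 F1706
M5
G00 X0.0000 Y0.0000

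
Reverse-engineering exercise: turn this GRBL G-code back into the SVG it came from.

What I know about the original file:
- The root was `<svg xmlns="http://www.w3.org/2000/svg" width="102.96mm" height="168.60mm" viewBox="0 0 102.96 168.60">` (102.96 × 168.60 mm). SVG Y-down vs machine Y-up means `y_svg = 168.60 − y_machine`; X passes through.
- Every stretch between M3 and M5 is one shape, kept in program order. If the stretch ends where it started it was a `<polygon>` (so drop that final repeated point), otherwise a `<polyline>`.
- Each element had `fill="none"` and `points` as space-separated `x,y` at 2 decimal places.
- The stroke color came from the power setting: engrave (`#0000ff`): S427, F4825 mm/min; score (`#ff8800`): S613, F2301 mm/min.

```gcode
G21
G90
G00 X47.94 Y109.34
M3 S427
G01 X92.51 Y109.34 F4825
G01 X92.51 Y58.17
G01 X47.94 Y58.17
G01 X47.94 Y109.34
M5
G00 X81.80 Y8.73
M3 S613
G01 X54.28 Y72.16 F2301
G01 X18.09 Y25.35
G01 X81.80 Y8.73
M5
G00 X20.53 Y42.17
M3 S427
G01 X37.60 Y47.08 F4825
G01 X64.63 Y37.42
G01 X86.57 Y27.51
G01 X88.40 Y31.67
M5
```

Machine Y-up, SVG Y-down with viewBox height 168.60, so y_svg = 168.60 − y_machine; X carries over.

Run 1: the run's S427 means `#0000ff` (engrave). The run returns to its start, so emit a `<polygon>` with points (Y-flipped): 47.94,59.26 92.51,59.26 92.51,110.43 47.94,110.43.

Run 2: power S613 maps to stroke `#ff8800` (score). The run returns to its start, so emit a `<polygon>` with points (Y-flipped): 81.80,159.87 54.28,96.44 18.09,143.25.

Run 3: the run's S427 means `#0000ff` (engrave). The run is open, so emit a `<polyline>` with points (Y-flipped): 20.53,126.43 37.60,121.52 64.63,131.18 86.57,141.09 88.40,136.93.

<svg xmlns="http://www.w3.org/2000/svg" width="102.96mm" height="168.60mm" viewBox="0 0 102.96 168.60">
  <polygon points="47.94,59.26 92.51,59.26 92.51,110.43 47.94,110.43" fill="none" stroke="#0000ff"/>
  <polygon points="81.80,159.87 54.28,96.44 18.09,143.25" fill="none" stroke="#ff8800"/>
  <polyline points="20.53,126.43 37.60,121.52 64.63,131.18 86.57,141.09 88.40,136.93" fill="none" stroke="#0000ff"/>
</svg>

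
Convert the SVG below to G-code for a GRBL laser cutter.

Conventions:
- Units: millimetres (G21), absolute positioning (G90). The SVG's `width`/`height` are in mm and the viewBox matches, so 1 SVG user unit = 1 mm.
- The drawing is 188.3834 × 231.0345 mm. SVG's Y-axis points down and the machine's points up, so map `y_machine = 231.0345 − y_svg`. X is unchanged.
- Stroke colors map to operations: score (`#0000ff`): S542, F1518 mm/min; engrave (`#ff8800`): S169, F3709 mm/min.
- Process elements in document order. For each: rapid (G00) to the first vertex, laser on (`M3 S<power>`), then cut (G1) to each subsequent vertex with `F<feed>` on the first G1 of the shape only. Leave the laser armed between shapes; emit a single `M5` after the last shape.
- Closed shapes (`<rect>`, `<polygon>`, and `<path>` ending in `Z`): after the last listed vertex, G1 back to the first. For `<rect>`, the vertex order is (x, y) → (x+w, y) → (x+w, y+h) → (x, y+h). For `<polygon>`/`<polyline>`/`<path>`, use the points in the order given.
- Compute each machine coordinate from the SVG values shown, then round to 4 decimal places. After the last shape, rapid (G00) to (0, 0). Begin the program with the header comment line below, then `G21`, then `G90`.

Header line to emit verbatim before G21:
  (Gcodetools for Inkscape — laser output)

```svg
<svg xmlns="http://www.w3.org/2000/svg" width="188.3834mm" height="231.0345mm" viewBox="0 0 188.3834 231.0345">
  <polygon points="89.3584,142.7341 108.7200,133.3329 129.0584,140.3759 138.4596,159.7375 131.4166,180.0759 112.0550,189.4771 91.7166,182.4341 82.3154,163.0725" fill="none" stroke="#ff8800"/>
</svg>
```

(Gcodetools for Inkscape — laser output)
G21
G90
G00 X89.3584 Y88.3004
M3 S169
G1 X108.7200 Y97.7016 F3709
G1 X129.0584 Y90.6586
G1 X138.4596 Y71.2970
G1 X131.4166 Y50.9586
G1 X112.0550 Y41.5574
G1 X91.7166 Y48.6004
G1 X82.3154 Y67.9620
G1 X89.3584 Y88.3004
M5
G00 X0.0000 Y0.0000

viewBox `0 0 188.3834 231.0345` with mm width/height → 1 unit = 1 mm. Flip: y_m = 231.0345 − y_svg.

**Shape 1** — `<polygon>` regular polygon, stroke `#ff8800` → engrave (S169, F3709). Machine vertices: (89.3584,88.3004) → (108.7200,97.7016) → (129.0584,90.6586) → (138.4596,71.2970) → (131.4166,50.9586) → (112.0550,41.5574) → (91.7166,48.6004) → (82.3154,67.9620) → (89.3584,88.3004). Closed: final G1 returns to the first vertex.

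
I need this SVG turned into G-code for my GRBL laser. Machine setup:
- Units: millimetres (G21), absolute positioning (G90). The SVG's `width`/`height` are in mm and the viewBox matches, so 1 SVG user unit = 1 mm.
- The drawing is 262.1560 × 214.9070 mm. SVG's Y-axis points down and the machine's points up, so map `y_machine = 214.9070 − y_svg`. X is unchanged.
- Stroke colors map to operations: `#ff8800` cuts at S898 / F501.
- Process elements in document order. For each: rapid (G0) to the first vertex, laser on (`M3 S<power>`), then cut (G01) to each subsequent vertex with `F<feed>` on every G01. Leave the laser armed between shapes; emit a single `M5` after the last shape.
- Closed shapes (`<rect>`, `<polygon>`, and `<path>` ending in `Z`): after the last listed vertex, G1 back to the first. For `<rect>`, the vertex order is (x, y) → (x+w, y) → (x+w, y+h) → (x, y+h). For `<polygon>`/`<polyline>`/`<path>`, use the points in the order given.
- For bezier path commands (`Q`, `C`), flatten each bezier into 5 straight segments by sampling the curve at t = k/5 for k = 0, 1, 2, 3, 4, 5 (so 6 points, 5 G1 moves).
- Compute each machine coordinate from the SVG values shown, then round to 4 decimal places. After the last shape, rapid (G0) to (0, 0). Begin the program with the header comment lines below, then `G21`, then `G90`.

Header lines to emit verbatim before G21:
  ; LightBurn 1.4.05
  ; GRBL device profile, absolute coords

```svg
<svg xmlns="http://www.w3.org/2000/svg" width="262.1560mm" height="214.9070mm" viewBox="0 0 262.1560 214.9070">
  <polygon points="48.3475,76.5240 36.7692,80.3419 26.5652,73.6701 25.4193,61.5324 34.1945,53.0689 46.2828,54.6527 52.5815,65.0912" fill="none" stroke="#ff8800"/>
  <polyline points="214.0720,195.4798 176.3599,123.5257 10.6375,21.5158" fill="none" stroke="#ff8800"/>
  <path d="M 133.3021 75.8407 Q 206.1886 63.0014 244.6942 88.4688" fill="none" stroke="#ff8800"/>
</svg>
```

viewBox `0 0 262.1560 214.9070` with mm width/height → 1 unit = 1 mm. Flip: y_m = 214.9070 − y_svg.

**Shape 1** — `<polygon>` regular polygon, stroke `#ff8800` → cut (S898, F501). Machine vertices: (48.3475,138.3830) → (36.7692,134.5651) → (26.5652,141.2369) → (25.4193,153.3746) → (34.1945,161.8381) → (46.2828,160.2543) → (52.5815,149.8158) → (48.3475,138.3830). Closed: final G1 returns to the first vertex.

**Shape 2** — `<polyline>` open polyline, stroke `#ff8800` → cut (S898, F501). Machine vertices: (214.0720,19.4272) → (176.3599,91.3813) → (10.6375,193.3912). Open path.

**Shape 3** — `<path>` quadratic bezier, stroke `#ff8800` → cut (S898, F501). Control points (SVG): P0=(133.3021,75.8407), P1=(206.1886,63.0014), P2=(244.6942,88.4688); sampled at t=k/5. Machine vertices: (133.3021,139.0663) → (161.0815,142.6698) → (186.1104,143.2087) → (208.3888,140.6830) → (227.9167,135.0929) → (244.6942,126.4382). Open path.

; LightBurn 1.4.05
; GRBL device profile, absolute coords
G21
G90
G0 X48.3475 Y138.3830
M3 S898
G01 X36.7692 Y134.5651 F501
G01 X26.5652 Y141.2369 F501
G01 X25.4193 Y153.3746 F501
G01 X34.1945 Y161.8381 F501
G01 X46.2828 Y160.2543 F501
G01 X52.5815 Y149.8158 F501
G01 X48.3475 Y138.3830 F501
G0 X214.0720 Y19.4272
M3 S898
G01 X176.3599 Y91.3813 F501
G01 X10.6375 Y193.3912 F501
G0 X133.3021 Y139.0663
M3 S898
G01 X161.0815 Y142.6698 F501
G01 X186.1104 Y143.2087 F501
G01 X208.3888 Y140.6830 F501
G01 X227.9167 Y135.0929 F501
G01 X244.6942 Y126.4382 F501
M5
G0 X0.0000 Y0.0000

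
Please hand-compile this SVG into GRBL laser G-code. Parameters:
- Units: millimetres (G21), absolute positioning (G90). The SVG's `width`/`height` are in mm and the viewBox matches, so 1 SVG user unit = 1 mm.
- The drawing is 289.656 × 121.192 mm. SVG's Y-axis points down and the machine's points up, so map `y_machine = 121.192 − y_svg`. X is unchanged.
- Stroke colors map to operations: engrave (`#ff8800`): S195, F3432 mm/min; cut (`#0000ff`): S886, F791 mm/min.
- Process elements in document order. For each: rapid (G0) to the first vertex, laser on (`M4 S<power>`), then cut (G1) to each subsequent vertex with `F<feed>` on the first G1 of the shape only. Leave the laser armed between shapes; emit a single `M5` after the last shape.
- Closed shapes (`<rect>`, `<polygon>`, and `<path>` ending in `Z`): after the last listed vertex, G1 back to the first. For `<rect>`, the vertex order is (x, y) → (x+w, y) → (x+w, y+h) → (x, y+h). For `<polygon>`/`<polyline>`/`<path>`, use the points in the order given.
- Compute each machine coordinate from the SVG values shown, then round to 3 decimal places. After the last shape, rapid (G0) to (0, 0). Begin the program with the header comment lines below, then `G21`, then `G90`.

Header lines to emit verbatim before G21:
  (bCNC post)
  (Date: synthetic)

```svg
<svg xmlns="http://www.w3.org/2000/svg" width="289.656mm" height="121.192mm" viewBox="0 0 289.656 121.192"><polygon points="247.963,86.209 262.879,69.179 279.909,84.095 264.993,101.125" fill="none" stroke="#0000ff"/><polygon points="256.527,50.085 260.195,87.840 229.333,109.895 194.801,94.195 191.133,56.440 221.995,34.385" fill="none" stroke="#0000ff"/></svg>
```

(bCNC post)
(Date: synthetic)
G21
G90
G0 X247.963 Y34.983
M4 S886
G1 X262.879 Y52.013 F791
G1 X279.909 Y37.097
G1 X264.993 Y20.067
G1 X247.963 Y34.983
G0 X256.527 Y71.107
M4 S886
G1 X260.195 Y33.352 F791
G1 X229.333 Y11.297
G1 X194.801 Y26.997
G1 X191.133 Y64.752
G1 X221.995 Y86.807
G1 X256.527 Y71.107
M5
G0 X0.000 Y0.000

Since the viewBox matches the mm dimensions, user units are millimetres directly. The only transform is the Y-flip y_m = 121.192 − y_svg.

Shape 1 is a regular polygon drawn with `<polygon>`. Its stroke #0000ff means cut at S886, F791. After flipping Y the toolpath is (247.963,34.983) → (262.879,52.013) → (279.909,37.097) → (264.993,20.067) → (247.963,34.983), returning to the start.

Shape 2 is a regular polygon drawn with `<polygon>`. Its stroke #0000ff means cut at S886, F791. After flipping Y the toolpath is (256.527,71.107) → (260.195,33.352) → (229.333,11.297) → (194.801,26.997) → (191.133,64.752) → (221.995,86.807) → (256.527,71.107), returning to the start.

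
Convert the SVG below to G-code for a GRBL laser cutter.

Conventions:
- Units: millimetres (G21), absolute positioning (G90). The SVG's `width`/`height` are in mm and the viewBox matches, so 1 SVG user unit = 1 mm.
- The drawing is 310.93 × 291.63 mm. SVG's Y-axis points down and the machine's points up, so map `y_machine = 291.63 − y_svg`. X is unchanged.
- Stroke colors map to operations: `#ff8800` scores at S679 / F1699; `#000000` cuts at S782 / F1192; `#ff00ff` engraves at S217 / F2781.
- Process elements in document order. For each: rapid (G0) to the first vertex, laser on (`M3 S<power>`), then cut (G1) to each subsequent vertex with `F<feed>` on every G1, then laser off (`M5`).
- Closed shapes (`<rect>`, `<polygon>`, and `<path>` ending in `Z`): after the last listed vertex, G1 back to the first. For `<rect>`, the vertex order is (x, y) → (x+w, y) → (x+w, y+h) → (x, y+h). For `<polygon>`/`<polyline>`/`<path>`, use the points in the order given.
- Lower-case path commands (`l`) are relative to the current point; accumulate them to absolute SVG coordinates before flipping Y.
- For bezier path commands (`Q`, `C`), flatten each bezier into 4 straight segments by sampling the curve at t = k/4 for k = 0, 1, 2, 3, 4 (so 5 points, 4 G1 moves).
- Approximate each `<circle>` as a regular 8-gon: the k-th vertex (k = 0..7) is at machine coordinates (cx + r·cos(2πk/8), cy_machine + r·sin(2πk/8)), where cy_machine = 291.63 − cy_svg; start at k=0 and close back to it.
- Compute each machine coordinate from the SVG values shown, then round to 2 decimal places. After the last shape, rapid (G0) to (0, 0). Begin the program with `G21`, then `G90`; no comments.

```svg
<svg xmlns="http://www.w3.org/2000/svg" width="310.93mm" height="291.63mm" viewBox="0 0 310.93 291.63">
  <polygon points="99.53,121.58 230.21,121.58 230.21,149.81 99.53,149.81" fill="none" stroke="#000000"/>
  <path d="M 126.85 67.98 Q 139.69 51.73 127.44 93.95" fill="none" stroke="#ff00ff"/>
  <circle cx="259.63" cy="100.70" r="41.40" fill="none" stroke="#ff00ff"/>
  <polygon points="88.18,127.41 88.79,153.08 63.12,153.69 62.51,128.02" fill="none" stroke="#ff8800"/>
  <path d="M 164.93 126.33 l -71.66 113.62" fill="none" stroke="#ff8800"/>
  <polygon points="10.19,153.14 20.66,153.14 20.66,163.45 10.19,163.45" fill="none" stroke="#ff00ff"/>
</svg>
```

G21
G90
G0 X99.53 Y170.05
M3 S782
G1 X230.21 Y170.05 F1192
G1 X230.21 Y141.82 F1192
G1 X99.53 Y141.82 F1192
G1 X99.53 Y170.05 F1192
M5
G0 X126.85 Y223.65
M3 S217
G1 X131.70 Y228.12 F2781
G1 X133.42 Y225.28 F2781
G1 X132.00 Y215.14 F2781
G1 X127.44 Y197.68 F2781
M5
G0 X301.03 Y190.93
M3 S217
G1 X288.90 Y220.20 F2781
G1 X259.63 Y232.33 F2781
G1 X230.36 Y220.20 F2781
G1 X218.23 Y190.93 F2781
G1 X230.36 Y161.66 F2781
G1 X259.63 Y149.53 F2781
G1 X288.90 Y161.66 F2781
G1 X301.03 Y190.93 F2781
M5
G0 X88.18 Y164.22
M3 S679
G1 X88.79 Y138.55 F1699
G1 X63.12 Y137.94 F1699
G1 X62.51 Y163.61 F1699
G1 X88.18 Y164.22 F1699
M5
G0 X164.93 Y165.30
M3 S679
G1 X93.27 Y51.68 F1699
M5
G0 X10.19 Y138.49
M3 S217
G1 X20.66 Y138.49 F2781
G1 X20.66 Y128.18 F2781
G1 X10.19 Y128.18 F2781
G1 X10.19 Y138.49 F2781
M5
G0 X0.00 Y0.00

1 u = 1 mm; y_m = 291.63 − y.

[1] `<polygon>` rectangle, #000000→cut S782 F1192: (99.53,170.05) → (230.21,170.05) → (230.21,141.82) → (99.53,141.82) → (99.53,170.05) (closed)

[2] `<path>` quadratic bezier, #ff00ff→engrave S217 F2781: (126.85,223.65) → (131.70,228.12) → (133.42,225.28) → (132.00,215.14) → (127.44,197.68)

[3] `<circle>` circle, #ff00ff→engrave S217 F2781: (301.03,190.93) → (288.90,220.20) → (259.63,232.33) → (230.36,220.20) → (218.23,190.93) → (230.36,161.66) → (259.63,149.53) → (288.90,161.66) → (301.03,190.93) (closed)

[4] `<polygon>` regular polygon, #ff8800→score S679 F1699: (88.18,164.22) → (88.79,138.55) → (63.12,137.94) → (62.51,163.61) → (88.18,164.22) (closed)

[5] `<path>` line segment, #ff8800→score S679 F1699: (164.93,165.30) → (93.27,51.68)

[6] `<polygon>` rectangle, #ff00ff→engrave S217 F2781: (10.19,138.49) → (20.66,138.49) → (20.66,128.18) → (10.19,128.18) → (10.19,138.49) (closed)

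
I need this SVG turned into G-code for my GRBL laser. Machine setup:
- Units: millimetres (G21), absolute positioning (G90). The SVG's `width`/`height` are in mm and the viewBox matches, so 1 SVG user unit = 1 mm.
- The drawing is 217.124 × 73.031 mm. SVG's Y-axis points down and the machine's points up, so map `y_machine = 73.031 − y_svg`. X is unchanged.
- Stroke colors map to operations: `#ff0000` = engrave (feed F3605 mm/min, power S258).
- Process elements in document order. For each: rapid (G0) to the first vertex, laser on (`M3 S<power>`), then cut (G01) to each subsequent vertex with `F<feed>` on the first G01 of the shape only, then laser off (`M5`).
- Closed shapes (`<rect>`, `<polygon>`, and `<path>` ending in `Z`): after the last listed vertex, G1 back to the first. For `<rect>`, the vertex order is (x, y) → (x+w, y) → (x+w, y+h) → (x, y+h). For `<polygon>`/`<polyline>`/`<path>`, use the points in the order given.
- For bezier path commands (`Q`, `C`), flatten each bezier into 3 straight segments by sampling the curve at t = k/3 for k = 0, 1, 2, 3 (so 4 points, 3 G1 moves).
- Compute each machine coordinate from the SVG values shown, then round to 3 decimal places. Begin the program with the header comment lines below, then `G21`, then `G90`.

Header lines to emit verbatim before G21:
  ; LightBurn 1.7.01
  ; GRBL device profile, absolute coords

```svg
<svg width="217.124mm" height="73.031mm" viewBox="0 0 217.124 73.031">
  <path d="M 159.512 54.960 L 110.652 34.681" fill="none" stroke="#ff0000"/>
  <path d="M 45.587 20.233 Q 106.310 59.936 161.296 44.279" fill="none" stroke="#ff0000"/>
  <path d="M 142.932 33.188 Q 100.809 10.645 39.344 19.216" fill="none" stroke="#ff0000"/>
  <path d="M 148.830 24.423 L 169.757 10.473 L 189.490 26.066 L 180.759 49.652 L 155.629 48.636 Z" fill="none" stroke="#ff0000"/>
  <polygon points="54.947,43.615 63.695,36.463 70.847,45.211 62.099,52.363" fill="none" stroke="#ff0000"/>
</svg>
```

; LightBurn 1.7.01
; GRBL device profile, absolute coords
G21
G90
G0 X159.512 Y18.071
M3 S258
G01 X110.652 Y38.350 F3605
M5
G0 X45.587 Y52.798
M3 S258
G01 X85.432 Y32.480 F3605
G01 X124.001 Y24.465
G01 X161.296 Y28.752
M5
G0 X142.932 Y39.843
M3 S258
G01 X112.701 Y51.415 F3605
G01 X78.172 Y56.072
G01 X39.344 Y53.815
M5
G0 X148.830 Y48.608
M3 S258
G01 X169.757 Y62.558 F3605
G01 X189.490 Y46.965
G01 X180.759 Y23.379
G01 X155.629 Y24.395
G01 X148.830 Y48.608
M5
G0 X54.947 Y29.416
M3 S258
G01 X63.695 Y36.568 F3605
G01 X70.847 Y27.820
G01 X62.099 Y20.668
G01 X54.947 Y29.416
M5

Since the viewBox matches the mm dimensions, user units are millimetres directly. The only transform is the Y-flip y_m = 73.031 − y_svg.

Shape 1 is a line segment drawn with `<path>`. Its stroke #ff0000 means engrave at S258, F3605. After flipping Y the toolpath is (159.512,18.071) → (110.652,38.350).

Shape 2 is a quadratic bezier drawn with `<path>`. Its stroke #ff0000 means engrave at S258, F3605. After flipping Y the toolpath is (45.587,52.798) → (85.432,32.480) → (124.001,24.465) → (161.296,28.752).

Shape 3 is a quadratic bezier drawn with `<path>`. Its stroke #ff0000 means engrave at S258, F3605. After flipping Y the toolpath is (142.932,39.843) → (112.701,51.415) → (78.172,56.072) → (39.344,53.815).

Shape 4 is a regular polygon drawn with `<path>`. Its stroke #ff0000 means engrave at S258, F3605. After flipping Y the toolpath is (148.830,48.608) → (169.757,62.558) → (189.490,46.965) → (180.759,23.379) → (155.629,24.395) → (148.830,48.608), returning to the start.

Shape 5 is a regular polygon drawn with `<polygon>`. Its stroke #ff0000 means engrave at S258, F3605. After flipping Y the toolpath is (54.947,29.416) → (63.695,36.568) → (70.847,27.820) → (62.099,20.668) → (54.947,29.416), returning to the start.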